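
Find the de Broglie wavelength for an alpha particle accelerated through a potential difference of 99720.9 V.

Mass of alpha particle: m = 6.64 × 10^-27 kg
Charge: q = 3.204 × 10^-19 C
3.22 × 10^-14 m

When a particle is accelerated through voltage V, it gains kinetic energy KE = qV.

The de Broglie wavelength is then λ = h/√(2mqV):

λ = h/√(2mqV)
λ = (6.626 × 10^-34 J·s) / √(2 × 6.64 × 10^-27 kg × 3.204 × 10^-19 C × 99720.9 V)
λ = 3.22 × 10^-14 m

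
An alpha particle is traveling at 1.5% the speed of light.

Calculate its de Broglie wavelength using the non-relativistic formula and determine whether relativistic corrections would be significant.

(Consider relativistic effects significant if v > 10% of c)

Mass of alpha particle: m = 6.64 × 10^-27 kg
No, relativistic corrections are not needed.

Using the non-relativistic de Broglie formula λ = h/(mv):

v = 1.5% × c = 4.497 × 10^6 m/s

λ = h/(mv)
λ = (6.626 × 10^-34 J·s) / (6.64 × 10^-27 kg × 4.497 × 10^6 m/s)
λ = 2.22 × 10^-14 m

Since v = 1.5% of c < 10% of c, relativistic corrections are NOT significant and this non-relativistic result is a good approximation.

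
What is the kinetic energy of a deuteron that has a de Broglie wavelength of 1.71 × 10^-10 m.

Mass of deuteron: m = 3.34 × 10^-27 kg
2.25 × 10^-21 J (or 0.0140 eV)

From λ = h/√(2mKE), we solve for KE:

λ² = h²/(2mKE)
KE = h²/(2mλ²)
KE = (6.626 × 10^-34 J·s)² / (2 × 3.34 × 10^-27 kg × (1.71 × 10^-10 m)²)
KE = 2.25 × 10^-21 J
KE = 0.0140 eV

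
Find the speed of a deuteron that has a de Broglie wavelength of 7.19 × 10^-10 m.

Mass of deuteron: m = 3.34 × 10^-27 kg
2.76 × 10^2 m/s

From the de Broglie relation λ = h/(mv), we solve for v:

v = h/(mλ)
v = (6.626 × 10^-34 J·s) / (3.34 × 10^-27 kg × 7.19 × 10^-10 m)
v = 2.76 × 10^2 m/s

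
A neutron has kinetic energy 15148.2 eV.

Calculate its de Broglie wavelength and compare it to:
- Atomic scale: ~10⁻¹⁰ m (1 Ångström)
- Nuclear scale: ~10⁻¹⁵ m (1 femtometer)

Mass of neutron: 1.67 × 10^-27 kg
λ = 2.33 × 10^-13 m, which is between nuclear and atomic scales.

Using λ = h/√(2mKE):

KE = 15148.2 eV = 2.427 × 10^-15 J

λ = h/√(2mKE)
λ = (6.626 × 10^-34 J·s) / √(2 × 1.67 × 10^-27 kg × 2.427 × 10^-15 J)
λ = 2.33 × 10^-13 m

Comparison:
- Atomic scale (10⁻¹⁰ m): λ is 0.0023× this size
- Nuclear scale (10⁻¹⁵ m): λ is 2.3e+02× this size

The wavelength is between nuclear and atomic scales.

This wavelength is appropriate for probing atomic structure but too large for nuclear physics experiments.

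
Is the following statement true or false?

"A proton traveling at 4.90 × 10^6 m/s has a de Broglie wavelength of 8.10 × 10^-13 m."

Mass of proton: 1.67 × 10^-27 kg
False

The claim is incorrect.

Using λ = h/(mv):
λ = (6.626 × 10^-34 J·s) / (1.67 × 10^-27 kg × 4.90 × 10^6 m/s)
λ = 8.10 × 10^-14 m

The actual wavelength differs from the claimed 8.10 × 10^-13 m.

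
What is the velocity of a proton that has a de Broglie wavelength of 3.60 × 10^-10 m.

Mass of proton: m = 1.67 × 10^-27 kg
1.10 × 10^3 m/s

From the de Broglie relation λ = h/(mv), we solve for v:

v = h/(mλ)
v = (6.626 × 10^-34 J·s) / (1.67 × 10^-27 kg × 3.60 × 10^-10 m)
v = 1.10 × 10^3 m/s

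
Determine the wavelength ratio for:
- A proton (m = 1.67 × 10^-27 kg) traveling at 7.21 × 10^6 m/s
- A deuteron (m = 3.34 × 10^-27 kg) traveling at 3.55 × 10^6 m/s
λ₁/λ₂ = 0.985

Using λ = h/(mv):

λ₁ = h/(m₁v₁) = 5.50 × 10^-14 m
λ₂ = h/(m₂v₂) = 5.59 × 10^-14 m

Ratio λ₁/λ₂ = (m₂v₂)/(m₁v₁)
         = (3.34 × 10^-27 kg × 3.55 × 10^6 m/s) / (1.67 × 10^-27 kg × 7.21 × 10^6 m/s)
         = 0.985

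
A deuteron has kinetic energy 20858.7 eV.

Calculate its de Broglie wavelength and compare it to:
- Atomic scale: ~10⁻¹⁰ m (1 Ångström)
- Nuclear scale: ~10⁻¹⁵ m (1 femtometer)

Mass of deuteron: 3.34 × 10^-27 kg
λ = 1.40 × 10^-13 m, which is between nuclear and atomic scales.

Using λ = h/√(2mKE):

KE = 20858.7 eV = 3.342 × 10^-15 J

λ = h/√(2mKE)
λ = (6.626 × 10^-34 J·s) / √(2 × 3.34 × 10^-27 kg × 3.342 × 10^-15 J)
λ = 1.40 × 10^-13 m

Comparison:
- Atomic scale (10⁻¹⁰ m): λ is 0.0014× this size
- Nuclear scale (10⁻¹⁵ m): λ is 1.4e+02× this size

The wavelength is between nuclear and atomic scales.

This wavelength is appropriate for probing atomic structure but too large for nuclear physics experiments.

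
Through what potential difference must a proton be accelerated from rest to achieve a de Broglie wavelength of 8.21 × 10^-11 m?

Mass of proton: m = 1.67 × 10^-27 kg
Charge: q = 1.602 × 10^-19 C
1.22 × 10^-1 V

From λ = h/√(2mqV), we solve for V:

λ² = h²/(2mqV)
V = h²/(2mqλ²)
V = (6.626 × 10^-34 J·s)² / (2 × 1.67 × 10^-27 kg × 1.602 × 10^-19 C × (8.21 × 10^-11 m)²)
V = 1.22 × 10^-1 V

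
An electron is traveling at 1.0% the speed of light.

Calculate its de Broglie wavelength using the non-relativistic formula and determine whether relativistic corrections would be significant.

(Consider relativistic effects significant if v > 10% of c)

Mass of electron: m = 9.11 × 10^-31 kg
No, relativistic corrections are not needed.

Using the non-relativistic de Broglie formula λ = h/(mv):

v = 1.0% × c = 2.998 × 10^6 m/s

λ = h/(mv)
λ = (6.626 × 10^-34 J·s) / (9.11 × 10^-31 kg × 2.998 × 10^6 m/s)
λ = 2.43 × 10^-10 m

Since v = 1.0% of c < 10% of c, relativistic corrections are NOT significant and this non-relativistic result is a good approximation.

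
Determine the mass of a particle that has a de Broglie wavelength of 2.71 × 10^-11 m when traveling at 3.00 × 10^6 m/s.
8.15 × 10^-30 kg

From the de Broglie relation λ = h/(mv), we solve for m:

m = h/(λv)
m = (6.626 × 10^-34 J·s) / (2.71 × 10^-11 m × 3.00 × 10^6 m/s)
m = 8.15 × 10^-30 kg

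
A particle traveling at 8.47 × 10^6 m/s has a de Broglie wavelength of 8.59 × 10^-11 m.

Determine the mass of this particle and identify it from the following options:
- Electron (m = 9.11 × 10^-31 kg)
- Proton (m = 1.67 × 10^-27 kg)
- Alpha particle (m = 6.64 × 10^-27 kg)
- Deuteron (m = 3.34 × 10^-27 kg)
The particle is an electron.

From λ = h/(mv), solve for mass:

m = h/(λv)
m = (6.626 × 10^-34 J·s) / (8.59 × 10^-11 m × 8.47 × 10^6 m/s)
m = 9.11 × 10^-31 kg

Comparing with the listed masses, this is closest to an electron.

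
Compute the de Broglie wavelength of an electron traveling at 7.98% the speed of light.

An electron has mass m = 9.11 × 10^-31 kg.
3.04 × 10^-11 m

Using the de Broglie relation λ = h/(mv):

v = 7.98% × c = 2.392 × 10^7 m/s

λ = h/(mv)
λ = (6.626 × 10^-34 J·s) / (9.11 × 10^-31 kg × 2.392 × 10^7 m/s)
λ = 3.04 × 10^-11 m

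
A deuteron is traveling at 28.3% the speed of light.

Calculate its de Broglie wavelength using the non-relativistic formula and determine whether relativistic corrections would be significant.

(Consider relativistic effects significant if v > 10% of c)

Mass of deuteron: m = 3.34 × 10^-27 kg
Yes, relativistic corrections are needed.

Using the non-relativistic de Broglie formula λ = h/(mv):

v = 28.3% × c = 8.484 × 10^7 m/s

λ = h/(mv)
λ = (6.626 × 10^-34 J·s) / (3.34 × 10^-27 kg × 8.484 × 10^7 m/s)
λ = 2.34 × 10^-15 m

Since v = 28.3% of c > 10% of c, relativistic corrections ARE significant and the actual wavelength would differ from this non-relativistic estimate.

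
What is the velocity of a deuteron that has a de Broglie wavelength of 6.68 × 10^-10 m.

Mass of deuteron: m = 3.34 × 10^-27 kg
2.97 × 10^2 m/s

From the de Broglie relation λ = h/(mv), we solve for v:

v = h/(mλ)
v = (6.626 × 10^-34 J·s) / (3.34 × 10^-27 kg × 6.68 × 10^-10 m)
v = 2.97 × 10^2 m/s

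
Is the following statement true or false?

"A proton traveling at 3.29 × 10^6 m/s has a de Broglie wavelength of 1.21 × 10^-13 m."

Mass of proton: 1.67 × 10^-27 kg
True

The claim is correct.

Using λ = h/(mv):
λ = (6.626 × 10^-34 J·s) / (1.67 × 10^-27 kg × 3.29 × 10^6 m/s)
λ = 1.21 × 10^-13 m

This matches the claimed value.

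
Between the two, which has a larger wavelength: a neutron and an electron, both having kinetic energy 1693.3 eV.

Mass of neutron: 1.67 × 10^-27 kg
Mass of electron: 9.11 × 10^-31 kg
The electron has the longer wavelength.

Using λ = h/√(2mKE):

For neutron: λ₁ = h/√(2m₁KE) = 6.96 × 10^-13 m
For electron: λ₂ = h/√(2m₂KE) = 2.98 × 10^-11 m

Since λ ∝ 1/√m at constant kinetic energy, the lighter particle has the longer wavelength.

The electron has the longer de Broglie wavelength.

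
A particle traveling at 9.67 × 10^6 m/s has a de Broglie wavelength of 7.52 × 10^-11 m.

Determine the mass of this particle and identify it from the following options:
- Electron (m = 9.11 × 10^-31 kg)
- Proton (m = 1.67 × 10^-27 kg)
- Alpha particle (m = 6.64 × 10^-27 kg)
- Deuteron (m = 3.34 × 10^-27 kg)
The particle is an electron.

From λ = h/(mv), solve for mass:

m = h/(λv)
m = (6.626 × 10^-34 J·s) / (7.52 × 10^-11 m × 9.67 × 10^6 m/s)
m = 9.11 × 10^-31 kg

Comparing with the listed masses, this is closest to an electron.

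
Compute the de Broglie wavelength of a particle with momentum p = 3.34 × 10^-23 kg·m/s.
1.98 × 10^-11 m

Using the de Broglie relation λ = h/p:

λ = h/p
λ = (6.626 × 10^-34 J·s) / (3.34 × 10^-23 kg·m/s)
λ = 1.98 × 10^-11 m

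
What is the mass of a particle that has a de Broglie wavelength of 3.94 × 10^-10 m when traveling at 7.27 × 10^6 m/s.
2.31 × 10^-31 kg

From the de Broglie relation λ = h/(mv), we solve for m:

m = h/(λv)
m = (6.626 × 10^-34 J·s) / (3.94 × 10^-10 m × 7.27 × 10^6 m/s)
m = 2.31 × 10^-31 kg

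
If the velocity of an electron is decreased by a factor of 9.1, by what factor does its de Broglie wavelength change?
The wavelength increases by a factor of 9.1.

From λ = h/(mv), the wavelength is inversely proportional to velocity:

λ ∝ 1/v

If v → v/9.1, then λ → 9.1λ

When velocity is decreased by a factor of 9.1, the wavelength increases by a factor of 9.1.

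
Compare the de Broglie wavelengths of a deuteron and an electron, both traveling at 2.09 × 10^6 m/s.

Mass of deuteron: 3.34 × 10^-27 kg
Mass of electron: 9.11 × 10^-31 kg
The electron has the longer wavelength.

Using λ = h/(mv), since both particles have the same velocity, the wavelength depends only on mass.

For deuteron: λ₁ = h/(m₁v) = 9.49 × 10^-14 m
For electron: λ₂ = h/(m₂v) = 3.48 × 10^-10 m

Since λ ∝ 1/m at constant velocity, the lighter particle has the longer wavelength.

The electron has the longer de Broglie wavelength.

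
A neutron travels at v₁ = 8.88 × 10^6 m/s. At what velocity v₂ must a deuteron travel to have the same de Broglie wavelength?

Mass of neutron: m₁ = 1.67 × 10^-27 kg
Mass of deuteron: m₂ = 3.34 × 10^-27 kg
v₂ = 4.44 × 10^6 m/s

For equal de Broglie wavelengths: λ₁ = λ₂

h/(m₁v₁) = h/(m₂v₂)
m₁v₁ = m₂v₂
v₂ = v₁ · (m₁/m₂)

v₂ = 8.88 × 10^6 m/s × (1.67 × 10^-27 kg / 3.34 × 10^-27 kg)
v₂ = 4.44 × 10^6 m/s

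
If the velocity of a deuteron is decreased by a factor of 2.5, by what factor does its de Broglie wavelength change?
The wavelength increases by a factor of 2.5.

From λ = h/(mv), the wavelength is inversely proportional to velocity:

λ ∝ 1/v

If v → v/2.5, then λ → 2.5λ

When velocity is decreased by a factor of 2.5, the wavelength increases by a factor of 2.5.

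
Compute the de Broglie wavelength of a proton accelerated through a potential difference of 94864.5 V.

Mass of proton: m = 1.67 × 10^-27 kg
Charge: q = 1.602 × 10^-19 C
9.30 × 10^-14 m

When a particle is accelerated through voltage V, it gains kinetic energy KE = qV.

The de Broglie wavelength is then λ = h/√(2mqV):

λ = h/√(2mqV)
λ = (6.626 × 10^-34 J·s) / √(2 × 1.67 × 10^-27 kg × 1.602 × 10^-19 C × 94864.5 V)
λ = 9.30 × 10^-14 m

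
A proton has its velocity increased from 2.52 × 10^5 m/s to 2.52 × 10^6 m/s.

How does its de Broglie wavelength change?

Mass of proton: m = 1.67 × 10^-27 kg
The wavelength decreases by a factor of 10.

Using λ = h/(mv):

Initial wavelength: λ₁ = h/(mv₁) = 1.57 × 10^-12 m
Final wavelength: λ₂ = h/(mv₂) = 1.57 × 10^-13 m

Since λ ∝ 1/v, when velocity increases by a factor of 10, the wavelength decreases by a factor of 10.

λ₂/λ₁ = v₁/v₂ = 1/10

The wavelength decreases by a factor of 10.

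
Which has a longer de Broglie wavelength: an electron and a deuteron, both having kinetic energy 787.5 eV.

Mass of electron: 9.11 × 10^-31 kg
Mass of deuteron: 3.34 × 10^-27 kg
The electron has the longer wavelength.

Using λ = h/√(2mKE):

For electron: λ₁ = h/√(2m₁KE) = 4.37 × 10^-11 m
For deuteron: λ₂ = h/√(2m₂KE) = 7.22 × 10^-13 m

Since λ ∝ 1/√m at constant kinetic energy, the lighter particle has the longer wavelength.

The electron has the longer de Broglie wavelength.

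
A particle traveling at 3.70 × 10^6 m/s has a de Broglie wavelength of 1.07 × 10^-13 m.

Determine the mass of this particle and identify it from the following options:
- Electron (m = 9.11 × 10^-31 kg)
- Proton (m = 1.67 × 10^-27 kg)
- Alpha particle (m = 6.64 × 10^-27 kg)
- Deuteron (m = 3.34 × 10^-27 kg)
The particle is a proton.

From λ = h/(mv), solve for mass:

m = h/(λv)
m = (6.626 × 10^-34 J·s) / (1.07 × 10^-13 m × 3.70 × 10^6 m/s)
m = 1.67 × 10^-27 kg

Comparing with the listed masses, this is closest to a proton.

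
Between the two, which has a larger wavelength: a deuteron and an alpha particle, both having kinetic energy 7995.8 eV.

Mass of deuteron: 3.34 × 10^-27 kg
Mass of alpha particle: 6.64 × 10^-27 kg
The deuteron has the longer wavelength.

Using λ = h/√(2mKE):

For deuteron: λ₁ = h/√(2m₁KE) = 2.27 × 10^-13 m
For alpha particle: λ₂ = h/√(2m₂KE) = 1.61 × 10^-13 m

Since λ ∝ 1/√m at constant kinetic energy, the lighter particle has the longer wavelength.

The deuteron has the longer de Broglie wavelength.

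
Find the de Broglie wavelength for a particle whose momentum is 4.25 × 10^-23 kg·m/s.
1.56 × 10^-11 m

Using the de Broglie relation λ = h/p:

λ = h/p
λ = (6.626 × 10^-34 J·s) / (4.25 × 10^-23 kg·m/s)
λ = 1.56 × 10^-11 m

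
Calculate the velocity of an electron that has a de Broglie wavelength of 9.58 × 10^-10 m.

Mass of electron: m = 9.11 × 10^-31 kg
7.59 × 10^5 m/s

From the de Broglie relation λ = h/(mv), we solve for v:

v = h/(mλ)
v = (6.626 × 10^-34 J·s) / (9.11 × 10^-31 kg × 9.58 × 10^-10 m)
v = 7.59 × 10^5 m/s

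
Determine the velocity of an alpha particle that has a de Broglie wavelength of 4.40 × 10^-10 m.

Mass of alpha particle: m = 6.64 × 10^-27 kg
2.27 × 10^2 m/s

From the de Broglie relation λ = h/(mv), we solve for v:

v = h/(mλ)
v = (6.626 × 10^-34 J·s) / (6.64 × 10^-27 kg × 4.40 × 10^-10 m)
v = 2.27 × 10^2 m/s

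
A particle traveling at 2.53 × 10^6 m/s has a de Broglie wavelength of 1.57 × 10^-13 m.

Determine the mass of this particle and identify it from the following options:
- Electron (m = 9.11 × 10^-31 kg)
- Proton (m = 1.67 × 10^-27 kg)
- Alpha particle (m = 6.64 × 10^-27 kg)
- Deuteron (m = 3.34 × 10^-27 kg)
The particle is a proton.

From λ = h/(mv), solve for mass:

m = h/(λv)
m = (6.626 × 10^-34 J·s) / (1.57 × 10^-13 m × 2.53 × 10^6 m/s)
m = 1.67 × 10^-27 kg

Comparing with the listed masses, this is closest to a proton.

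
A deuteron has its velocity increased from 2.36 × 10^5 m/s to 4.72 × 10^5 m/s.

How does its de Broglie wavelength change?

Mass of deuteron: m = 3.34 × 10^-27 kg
The wavelength decreases by a factor of 2.

Using λ = h/(mv):

Initial wavelength: λ₁ = h/(mv₁) = 8.41 × 10^-13 m
Final wavelength: λ₂ = h/(mv₂) = 4.20 × 10^-13 m

Since λ ∝ 1/v, when velocity increases by a factor of 2, the wavelength decreases by a factor of 2.

λ₂/λ₁ = v₁/v₂ = 1/2

The wavelength decreases by a factor of 2.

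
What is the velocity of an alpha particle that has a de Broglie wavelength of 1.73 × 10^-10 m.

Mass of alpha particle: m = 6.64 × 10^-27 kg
5.77 × 10^2 m/s

From the de Broglie relation λ = h/(mv), we solve for v:

v = h/(mλ)
v = (6.626 × 10^-34 J·s) / (6.64 × 10^-27 kg × 1.73 × 10^-10 m)
v = 5.77 × 10^2 m/s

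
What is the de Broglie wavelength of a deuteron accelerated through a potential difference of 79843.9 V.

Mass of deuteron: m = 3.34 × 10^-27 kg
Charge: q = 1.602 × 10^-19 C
7.17 × 10^-14 m

When a particle is accelerated through voltage V, it gains kinetic energy KE = qV.

The de Broglie wavelength is then λ = h/√(2mqV):

λ = h/√(2mqV)
λ = (6.626 × 10^-34 J·s) / √(2 × 3.34 × 10^-27 kg × 1.602 × 10^-19 C × 79843.9 V)
λ = 7.17 × 10^-14 m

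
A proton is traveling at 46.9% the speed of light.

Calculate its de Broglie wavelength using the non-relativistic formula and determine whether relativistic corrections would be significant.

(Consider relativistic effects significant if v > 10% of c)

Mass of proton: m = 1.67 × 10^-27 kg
Yes, relativistic corrections are needed.

Using the non-relativistic de Broglie formula λ = h/(mv):

v = 46.9% × c = 1.406 × 10^8 m/s

λ = h/(mv)
λ = (6.626 × 10^-34 J·s) / (1.67 × 10^-27 kg × 1.406 × 10^8 m/s)
λ = 2.82 × 10^-15 m

Since v = 46.9% of c > 10% of c, relativistic corrections ARE significant and the actual wavelength would differ from this non-relativistic estimate.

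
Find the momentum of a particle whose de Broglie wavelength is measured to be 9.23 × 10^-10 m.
7.18 × 10^-25 kg·m/s

From the de Broglie relation λ = h/p, we solve for p:

p = h/λ
p = (6.626 × 10^-34 J·s) / (9.23 × 10^-10 m)
p = 7.18 × 10^-25 kg·m/s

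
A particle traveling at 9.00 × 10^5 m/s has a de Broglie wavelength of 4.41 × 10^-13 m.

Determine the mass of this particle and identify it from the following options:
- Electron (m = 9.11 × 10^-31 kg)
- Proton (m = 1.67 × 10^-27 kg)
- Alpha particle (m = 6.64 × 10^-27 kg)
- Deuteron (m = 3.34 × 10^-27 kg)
The particle is a proton.

From λ = h/(mv), solve for mass:

m = h/(λv)
m = (6.626 × 10^-34 J·s) / (4.41 × 10^-13 m × 9.00 × 10^5 m/s)
m = 1.67 × 10^-27 kg

Comparing with the listed masses, this is closest to a proton.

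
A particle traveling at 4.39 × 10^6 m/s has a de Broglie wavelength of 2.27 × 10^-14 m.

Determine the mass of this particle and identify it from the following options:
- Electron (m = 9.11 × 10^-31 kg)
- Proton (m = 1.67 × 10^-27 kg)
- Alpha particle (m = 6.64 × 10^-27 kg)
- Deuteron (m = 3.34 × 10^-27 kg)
The particle is an alpha particle.

From λ = h/(mv), solve for mass:

m = h/(λv)
m = (6.626 × 10^-34 J·s) / (2.27 × 10^-14 m × 4.39 × 10^6 m/s)
m = 6.65 × 10^-27 kg

Comparing with the listed masses, this is closest to an alpha particle.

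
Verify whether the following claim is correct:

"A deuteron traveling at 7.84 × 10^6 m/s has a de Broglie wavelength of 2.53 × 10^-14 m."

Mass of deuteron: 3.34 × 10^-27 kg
True

The claim is correct.

Using λ = h/(mv):
λ = (6.626 × 10^-34 J·s) / (3.34 × 10^-27 kg × 7.84 × 10^6 m/s)
λ = 2.53 × 10^-14 m

This matches the claimed value.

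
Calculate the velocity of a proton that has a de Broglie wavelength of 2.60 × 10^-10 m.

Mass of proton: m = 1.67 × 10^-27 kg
1.53 × 10^3 m/s

From the de Broglie relation λ = h/(mv), we solve for v:

v = h/(mλ)
v = (6.626 × 10^-34 J·s) / (1.67 × 10^-27 kg × 2.60 × 10^-10 m)
v = 1.53 × 10^3 m/s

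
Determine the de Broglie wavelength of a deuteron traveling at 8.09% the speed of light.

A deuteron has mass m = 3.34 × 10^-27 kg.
8.18 × 10^-15 m

Using the de Broglie relation λ = h/(mv):

v = 8.09% × c = 2.425 × 10^7 m/s

λ = h/(mv)
λ = (6.626 × 10^-34 J·s) / (3.34 × 10^-27 kg × 2.425 × 10^7 m/s)
λ = 8.18 × 10^-15 m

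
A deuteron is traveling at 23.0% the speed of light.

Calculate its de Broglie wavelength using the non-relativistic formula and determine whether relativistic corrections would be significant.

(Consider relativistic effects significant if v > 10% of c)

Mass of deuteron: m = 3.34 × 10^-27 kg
Yes, relativistic corrections are needed.

Using the non-relativistic de Broglie formula λ = h/(mv):

v = 23.0% × c = 6.895 × 10^7 m/s

λ = h/(mv)
λ = (6.626 × 10^-34 J·s) / (3.34 × 10^-27 kg × 6.895 × 10^7 m/s)
λ = 2.88 × 10^-15 m

Since v = 23.0% of c > 10% of c, relativistic corrections ARE significant and the actual wavelength would differ from this non-relativistic estimate.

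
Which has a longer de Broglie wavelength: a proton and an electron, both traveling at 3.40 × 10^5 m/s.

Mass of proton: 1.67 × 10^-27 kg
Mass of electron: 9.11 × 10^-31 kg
The electron has the longer wavelength.

Using λ = h/(mv), since both particles have the same velocity, the wavelength depends only on mass.

For proton: λ₁ = h/(m₁v) = 1.17 × 10^-12 m
For electron: λ₂ = h/(m₂v) = 2.14 × 10^-9 m

Since λ ∝ 1/m at constant velocity, the lighter particle has the longer wavelength.

The electron has the longer de Broglie wavelength.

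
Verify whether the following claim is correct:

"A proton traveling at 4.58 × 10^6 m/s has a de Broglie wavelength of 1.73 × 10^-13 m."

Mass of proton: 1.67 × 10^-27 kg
False

The claim is incorrect.

Using λ = h/(mv):
λ = (6.626 × 10^-34 J·s) / (1.67 × 10^-27 kg × 4.58 × 10^6 m/s)
λ = 8.66 × 10^-14 m

The actual wavelength differs from the claimed 1.73 × 10^-13 m.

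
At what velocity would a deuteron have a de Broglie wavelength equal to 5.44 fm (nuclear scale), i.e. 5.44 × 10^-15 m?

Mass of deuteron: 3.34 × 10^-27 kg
3.65 × 10^7 m/s

From λ = h/(mv), solve for v:

v = h/(mλ)
v = (6.626 × 10^-34 J·s) / (3.34 × 10^-27 kg × 5.44 × 10^-15 m)
v = 3.65 × 10^7 m/s

Note: This velocity is 12.2% of the speed of light, so relativistic corrections would be needed for a more accurate calculation.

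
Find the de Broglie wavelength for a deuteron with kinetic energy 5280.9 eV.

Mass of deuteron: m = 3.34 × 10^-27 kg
2.79 × 10^-13 m

Using λ = h/√(2mKE):

First convert KE to Joules: KE = 5280.9 eV = 8.461 × 10^-16 J

λ = h/√(2mKE)
λ = (6.626 × 10^-34 J·s) / √(2 × 3.34 × 10^-27 kg × 8.461 × 10^-16 J)
λ = 2.79 × 10^-13 m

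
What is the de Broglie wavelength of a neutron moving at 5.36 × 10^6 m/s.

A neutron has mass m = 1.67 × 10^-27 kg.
7.40 × 10^-14 m

Using the de Broglie relation λ = h/(mv):

λ = h/(mv)
λ = (6.626 × 10^-34 J·s) / (1.67 × 10^-27 kg × 5.36 × 10^6 m/s)
λ = 7.40 × 10^-14 m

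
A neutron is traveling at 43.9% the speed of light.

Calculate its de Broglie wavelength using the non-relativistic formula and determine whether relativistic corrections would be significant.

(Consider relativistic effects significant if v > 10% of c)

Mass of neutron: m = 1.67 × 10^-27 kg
Yes, relativistic corrections are needed.

Using the non-relativistic de Broglie formula λ = h/(mv):

v = 43.9% × c = 1.316 × 10^8 m/s

λ = h/(mv)
λ = (6.626 × 10^-34 J·s) / (1.67 × 10^-27 kg × 1.316 × 10^8 m/s)
λ = 3.01 × 10^-15 m

Since v = 43.9% of c > 10% of c, relativistic corrections ARE significant and the actual wavelength would differ from this non-relativistic estimate.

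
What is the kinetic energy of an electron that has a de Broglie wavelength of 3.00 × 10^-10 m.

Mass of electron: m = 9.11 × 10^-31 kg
2.68 × 10^-18 J (or 16.7 eV)

From λ = h/√(2mKE), we solve for KE:

λ² = h²/(2mKE)
KE = h²/(2mλ²)
KE = (6.626 × 10^-34 J·s)² / (2 × 9.11 × 10^-31 kg × (3.00 × 10^-10 m)²)
KE = 2.68 × 10^-18 J
KE = 16.7 eV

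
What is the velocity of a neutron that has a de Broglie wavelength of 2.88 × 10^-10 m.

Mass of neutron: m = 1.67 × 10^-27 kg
1.38 × 10^3 m/s

From the de Broglie relation λ = h/(mv), we solve for v:

v = h/(mλ)
v = (6.626 × 10^-34 J·s) / (1.67 × 10^-27 kg × 2.88 × 10^-10 m)
v = 1.38 × 10^3 m/s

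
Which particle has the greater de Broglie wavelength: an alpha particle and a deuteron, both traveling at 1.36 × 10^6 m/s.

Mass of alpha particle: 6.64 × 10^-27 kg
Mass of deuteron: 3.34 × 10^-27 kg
The deuteron has the longer wavelength.

Using λ = h/(mv), since both particles have the same velocity, the wavelength depends only on mass.

For alpha particle: λ₁ = h/(m₁v) = 7.34 × 10^-14 m
For deuteron: λ₂ = h/(m₂v) = 1.46 × 10^-13 m

Since λ ∝ 1/m at constant velocity, the lighter particle has the longer wavelength.

The deuteron has the longer de Broglie wavelength.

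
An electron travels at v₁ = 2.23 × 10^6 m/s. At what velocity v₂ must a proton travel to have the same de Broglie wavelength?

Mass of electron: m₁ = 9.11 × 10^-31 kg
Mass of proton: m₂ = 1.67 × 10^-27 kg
v₂ = 1.22 × 10^3 m/s

For equal de Broglie wavelengths: λ₁ = λ₂

h/(m₁v₁) = h/(m₂v₂)
m₁v₁ = m₂v₂
v₂ = v₁ · (m₁/m₂)

v₂ = 2.23 × 10^6 m/s × (9.11 × 10^-31 kg / 1.67 × 10^-27 kg)
v₂ = 1.22 × 10^3 m/s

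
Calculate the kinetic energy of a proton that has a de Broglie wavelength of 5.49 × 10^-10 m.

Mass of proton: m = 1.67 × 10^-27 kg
4.36 × 10^-22 J (or 2.72 × 10^-3 eV)

From λ = h/√(2mKE), we solve for KE:

λ² = h²/(2mKE)
KE = h²/(2mλ²)
KE = (6.626 × 10^-34 J·s)² / (2 × 1.67 × 10^-27 kg × (5.49 × 10^-10 m)²)
KE = 4.36 × 10^-22 J
KE = 2.72 × 10^-3 eV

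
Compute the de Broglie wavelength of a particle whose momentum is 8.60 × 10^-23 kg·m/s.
7.70 × 10^-12 m

Using the de Broglie relation λ = h/p:

λ = h/p
λ = (6.626 × 10^-34 J·s) / (8.60 × 10^-23 kg·m/s)
λ = 7.70 × 10^-12 m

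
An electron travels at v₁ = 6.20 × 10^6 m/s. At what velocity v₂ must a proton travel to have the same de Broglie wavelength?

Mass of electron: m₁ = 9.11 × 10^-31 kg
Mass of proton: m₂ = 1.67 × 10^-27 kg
v₂ = 3.38 × 10^3 m/s

For equal de Broglie wavelengths: λ₁ = λ₂

h/(m₁v₁) = h/(m₂v₂)
m₁v₁ = m₂v₂
v₂ = v₁ · (m₁/m₂)

v₂ = 6.20 × 10^6 m/s × (9.11 × 10^-31 kg / 1.67 × 10^-27 kg)
v₂ = 3.38 × 10^3 m/s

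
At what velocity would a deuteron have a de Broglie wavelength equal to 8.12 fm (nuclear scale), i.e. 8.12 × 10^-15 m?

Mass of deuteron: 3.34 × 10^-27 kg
2.44 × 10^7 m/s

From λ = h/(mv), solve for v:

v = h/(mλ)
v = (6.626 × 10^-34 J·s) / (3.34 × 10^-27 kg × 8.12 × 10^-15 m)
v = 2.44 × 10^7 m/s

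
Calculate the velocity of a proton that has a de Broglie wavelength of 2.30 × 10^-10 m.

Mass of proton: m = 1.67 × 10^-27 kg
1.73 × 10^3 m/s

From the de Broglie relation λ = h/(mv), we solve for v:

v = h/(mλ)
v = (6.626 × 10^-34 J·s) / (1.67 × 10^-27 kg × 2.30 × 10^-10 m)
v = 1.73 × 10^3 m/s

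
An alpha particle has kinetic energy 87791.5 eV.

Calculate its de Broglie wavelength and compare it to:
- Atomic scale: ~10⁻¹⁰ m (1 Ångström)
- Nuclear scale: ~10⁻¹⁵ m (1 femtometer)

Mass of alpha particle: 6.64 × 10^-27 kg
λ = 4.85 × 10^-14 m, which is between nuclear and atomic scales.

Using λ = h/√(2mKE):

KE = 87791.5 eV = 1.407 × 10^-14 J

λ = h/√(2mKE)
λ = (6.626 × 10^-34 J·s) / √(2 × 6.64 × 10^-27 kg × 1.407 × 10^-14 J)
λ = 4.85 × 10^-14 m

Comparison:
- Atomic scale (10⁻¹⁰ m): λ is 0.00048× this size
- Nuclear scale (10⁻¹⁵ m): λ is 48× this size

The wavelength is between nuclear and atomic scales.

This wavelength is appropriate for probing atomic structure but too large for nuclear physics experiments.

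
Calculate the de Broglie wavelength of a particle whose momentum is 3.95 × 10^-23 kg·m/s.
1.68 × 10^-11 m

Using the de Broglie relation λ = h/p:

λ = h/p
λ = (6.626 × 10^-34 J·s) / (3.95 × 10^-23 kg·m/s)
λ = 1.68 × 10^-11 m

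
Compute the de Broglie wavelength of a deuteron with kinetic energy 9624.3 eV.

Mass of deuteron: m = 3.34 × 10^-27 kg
2.06 × 10^-13 m

Using λ = h/√(2mKE):

First convert KE to Joules: KE = 9624.3 eV = 1.542 × 10^-15 J

λ = h/√(2mKE)
λ = (6.626 × 10^-34 J·s) / √(2 × 3.34 × 10^-27 kg × 1.542 × 10^-15 J)
λ = 2.06 × 10^-13 m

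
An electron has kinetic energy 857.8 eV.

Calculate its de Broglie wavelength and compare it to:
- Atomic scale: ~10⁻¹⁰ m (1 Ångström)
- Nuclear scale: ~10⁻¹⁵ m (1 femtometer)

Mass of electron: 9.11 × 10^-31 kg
λ = 4.19 × 10^-11 m, which is between nuclear and atomic scales.

Using λ = h/√(2mKE):

KE = 857.8 eV = 1.374 × 10^-16 J

λ = h/√(2mKE)
λ = (6.626 × 10^-34 J·s) / √(2 × 9.11 × 10^-31 kg × 1.374 × 10^-16 J)
λ = 4.19 × 10^-11 m

Comparison:
- Atomic scale (10⁻¹⁰ m): λ is 0.42× this size
- Nuclear scale (10⁻¹⁵ m): λ is 4.2e+04× this size

The wavelength is between nuclear and atomic scales.

This wavelength is appropriate for probing atomic structure but too large for nuclear physics experiments.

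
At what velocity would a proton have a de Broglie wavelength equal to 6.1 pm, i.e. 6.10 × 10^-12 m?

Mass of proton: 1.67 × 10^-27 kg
6.50 × 10^4 m/s

From λ = h/(mv), solve for v:

v = h/(mλ)
v = (6.626 × 10^-34 J·s) / (1.67 × 10^-27 kg × 6.10 × 10^-12 m)
v = 6.50 × 10^4 m/s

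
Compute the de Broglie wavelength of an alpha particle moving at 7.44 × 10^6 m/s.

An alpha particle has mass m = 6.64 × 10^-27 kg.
1.34 × 10^-14 m

Using the de Broglie relation λ = h/(mv):

λ = h/(mv)
λ = (6.626 × 10^-34 J·s) / (6.64 × 10^-27 kg × 7.44 × 10^6 m/s)
λ = 1.34 × 10^-14 m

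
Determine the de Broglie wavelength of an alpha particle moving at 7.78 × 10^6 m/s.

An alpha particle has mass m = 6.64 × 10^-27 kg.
1.28 × 10^-14 m

Using the de Broglie relation λ = h/(mv):

λ = h/(mv)
λ = (6.626 × 10^-34 J·s) / (6.64 × 10^-27 kg × 7.78 × 10^6 m/s)
λ = 1.28 × 10^-14 m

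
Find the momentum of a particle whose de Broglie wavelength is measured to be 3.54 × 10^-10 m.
1.87 × 10^-24 kg·m/s

From the de Broglie relation λ = h/p, we solve for p:

p = h/λ
p = (6.626 × 10^-34 J·s) / (3.54 × 10^-10 m)
p = 1.87 × 10^-24 kg·m/s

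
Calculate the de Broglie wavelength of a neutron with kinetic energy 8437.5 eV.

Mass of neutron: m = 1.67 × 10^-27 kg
3.12 × 10^-13 m

Using λ = h/√(2mKE):

First convert KE to Joules: KE = 8437.5 eV = 1.352 × 10^-15 J

λ = h/√(2mKE)
λ = (6.626 × 10^-34 J·s) / √(2 × 1.67 × 10^-27 kg × 1.352 × 10^-15 J)
λ = 3.12 × 10^-13 m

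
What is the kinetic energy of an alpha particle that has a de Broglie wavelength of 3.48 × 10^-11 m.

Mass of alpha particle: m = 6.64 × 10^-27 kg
2.73 × 10^-20 J (or 0.170 eV)

From λ = h/√(2mKE), we solve for KE:

λ² = h²/(2mKE)
KE = h²/(2mλ²)
KE = (6.626 × 10^-34 J·s)² / (2 × 6.64 × 10^-27 kg × (3.48 × 10^-11 m)²)
KE = 2.73 × 10^-20 J
KE = 0.170 eV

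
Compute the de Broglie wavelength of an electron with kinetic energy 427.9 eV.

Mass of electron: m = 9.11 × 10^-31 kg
5.93 × 10^-11 m

Using λ = h/√(2mKE):

First convert KE to Joules: KE = 427.9 eV = 6.856 × 10^-17 J

λ = h/√(2mKE)
λ = (6.626 × 10^-34 J·s) / √(2 × 9.11 × 10^-31 kg × 6.856 × 10^-17 J)
λ = 5.93 × 10^-11 m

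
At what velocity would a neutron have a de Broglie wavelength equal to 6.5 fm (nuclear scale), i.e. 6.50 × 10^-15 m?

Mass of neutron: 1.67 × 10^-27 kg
6.10 × 10^7 m/s

From λ = h/(mv), solve for v:

v = h/(mλ)
v = (6.626 × 10^-34 J·s) / (1.67 × 10^-27 kg × 6.50 × 10^-15 m)
v = 6.10 × 10^7 m/s

Note: This velocity is 20.4% of the speed of light, so relativistic corrections would be needed for a more accurate calculation.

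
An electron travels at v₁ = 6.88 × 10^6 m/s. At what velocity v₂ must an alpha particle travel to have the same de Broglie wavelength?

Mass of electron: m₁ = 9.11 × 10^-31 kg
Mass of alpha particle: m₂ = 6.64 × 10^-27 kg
v₂ = 9.44 × 10^2 m/s

For equal de Broglie wavelengths: λ₁ = λ₂

h/(m₁v₁) = h/(m₂v₂)
m₁v₁ = m₂v₂
v₂ = v₁ · (m₁/m₂)

v₂ = 6.88 × 10^6 m/s × (9.11 × 10^-31 kg / 6.64 × 10^-27 kg)
v₂ = 9.44 × 10^2 m/s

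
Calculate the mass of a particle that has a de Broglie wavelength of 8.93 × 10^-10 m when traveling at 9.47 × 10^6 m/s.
7.84 × 10^-32 kg

From the de Broglie relation λ = h/(mv), we solve for m:

m = h/(λv)
m = (6.626 × 10^-34 J·s) / (8.93 × 10^-10 m × 9.47 × 10^6 m/s)
m = 7.84 × 10^-32 kg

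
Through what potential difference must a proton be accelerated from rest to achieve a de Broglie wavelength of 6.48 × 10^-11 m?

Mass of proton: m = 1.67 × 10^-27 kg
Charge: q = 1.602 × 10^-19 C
1.95 × 10^-1 V

From λ = h/√(2mqV), we solve for V:

λ² = h²/(2mqV)
V = h²/(2mqλ²)
V = (6.626 × 10^-34 J·s)² / (2 × 1.67 × 10^-27 kg × 1.602 × 10^-19 C × (6.48 × 10^-11 m)²)
V = 1.95 × 10^-1 V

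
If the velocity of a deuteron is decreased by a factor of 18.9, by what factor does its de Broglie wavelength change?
The wavelength increases by a factor of 18.9.

From λ = h/(mv), the wavelength is inversely proportional to velocity:

λ ∝ 1/v

If v → v/18.9, then λ → 18.9λ

When velocity is decreased by a factor of 18.9, the wavelength increases by a factor of 18.9.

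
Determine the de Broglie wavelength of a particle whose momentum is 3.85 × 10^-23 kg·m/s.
1.72 × 10^-11 m

Using the de Broglie relation λ = h/p:

λ = h/p
λ = (6.626 × 10^-34 J·s) / (3.85 × 10^-23 kg·m/s)
λ = 1.72 × 10^-11 m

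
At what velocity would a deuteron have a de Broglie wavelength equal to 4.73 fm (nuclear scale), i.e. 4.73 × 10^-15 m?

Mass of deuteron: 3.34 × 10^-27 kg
4.19 × 10^7 m/s

From λ = h/(mv), solve for v:

v = h/(mλ)
v = (6.626 × 10^-34 J·s) / (3.34 × 10^-27 kg × 4.73 × 10^-15 m)
v = 4.19 × 10^7 m/s

Note: This velocity is 14.0% of the speed of light, so relativistic corrections would be needed for a more accurate calculation.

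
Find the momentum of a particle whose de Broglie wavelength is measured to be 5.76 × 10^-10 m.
1.15 × 10^-24 kg·m/s

From the de Broglie relation λ = h/p, we solve for p:

p = h/λ
p = (6.626 × 10^-34 J·s) / (5.76 × 10^-10 m)
p = 1.15 × 10^-24 kg·m/s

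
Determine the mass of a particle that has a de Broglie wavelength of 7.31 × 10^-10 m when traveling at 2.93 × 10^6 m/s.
3.09 × 10^-31 kg

From the de Broglie relation λ = h/(mv), we solve for m:

m = h/(λv)
m = (6.626 × 10^-34 J·s) / (7.31 × 10^-10 m × 2.93 × 10^6 m/s)
m = 3.09 × 10^-31 kg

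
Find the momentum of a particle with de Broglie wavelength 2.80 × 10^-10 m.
2.37 × 10^-24 kg·m/s

From the de Broglie relation λ = h/p, we solve for p:

p = h/λ
p = (6.626 × 10^-34 J·s) / (2.80 × 10^-10 m)
p = 2.37 × 10^-24 kg·m/s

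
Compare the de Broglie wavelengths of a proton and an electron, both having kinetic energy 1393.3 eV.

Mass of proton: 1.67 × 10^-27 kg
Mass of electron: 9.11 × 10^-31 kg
The electron has the longer wavelength.

Using λ = h/√(2mKE):

For proton: λ₁ = h/√(2m₁KE) = 7.67 × 10^-13 m
For electron: λ₂ = h/√(2m₂KE) = 3.29 × 10^-11 m

Since λ ∝ 1/√m at constant kinetic energy, the lighter particle has the longer wavelength.

The electron has the longer de Broglie wavelength.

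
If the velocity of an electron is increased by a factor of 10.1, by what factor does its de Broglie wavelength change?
The wavelength decreases by a factor of 10.1.

From λ = h/(mv), the wavelength is inversely proportional to velocity:

λ ∝ 1/v

If v → 10.1v, then λ → λ/10.1

When velocity is increased by a factor of 10.1, the wavelength decreases by a factor of 10.1.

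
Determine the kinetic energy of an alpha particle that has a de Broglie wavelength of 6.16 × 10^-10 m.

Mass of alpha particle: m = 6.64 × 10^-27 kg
8.71 × 10^-23 J (or 5.44 × 10^-4 eV)

From λ = h/√(2mKE), we solve for KE:

λ² = h²/(2mKE)
KE = h²/(2mλ²)
KE = (6.626 × 10^-34 J·s)² / (2 × 6.64 × 10^-27 kg × (6.16 × 10^-10 m)²)
KE = 8.71 × 10^-23 J
KE = 5.44 × 10^-4 eV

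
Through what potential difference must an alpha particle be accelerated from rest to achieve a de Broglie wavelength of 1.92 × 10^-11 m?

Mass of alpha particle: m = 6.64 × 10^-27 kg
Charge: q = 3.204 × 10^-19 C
2.80 × 10^-1 V

From λ = h/√(2mqV), we solve for V:

λ² = h²/(2mqV)
V = h²/(2mqλ²)
V = (6.626 × 10^-34 J·s)² / (2 × 6.64 × 10^-27 kg × 3.204 × 10^-19 C × (1.92 × 10^-11 m)²)
V = 2.80 × 10^-1 V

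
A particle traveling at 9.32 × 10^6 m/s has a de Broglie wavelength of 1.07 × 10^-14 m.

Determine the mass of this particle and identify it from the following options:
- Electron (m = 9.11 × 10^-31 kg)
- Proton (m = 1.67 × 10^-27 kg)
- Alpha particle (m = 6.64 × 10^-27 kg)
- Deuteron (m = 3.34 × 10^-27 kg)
The particle is an alpha particle.

From λ = h/(mv), solve for mass:

m = h/(λv)
m = (6.626 × 10^-34 J·s) / (1.07 × 10^-14 m × 9.32 × 10^6 m/s)
m = 6.64 × 10^-27 kg

Comparing with the listed masses, this is closest to an alpha particle.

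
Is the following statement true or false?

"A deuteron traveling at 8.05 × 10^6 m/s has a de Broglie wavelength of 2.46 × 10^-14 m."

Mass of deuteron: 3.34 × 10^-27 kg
True

The claim is correct.

Using λ = h/(mv):
λ = (6.626 × 10^-34 J·s) / (3.34 × 10^-27 kg × 8.05 × 10^6 m/s)
λ = 2.46 × 10^-14 m

This matches the claimed value.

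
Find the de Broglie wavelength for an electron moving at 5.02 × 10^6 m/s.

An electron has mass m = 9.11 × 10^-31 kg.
1.45 × 10^-10 m

Using the de Broglie relation λ = h/(mv):

λ = h/(mv)
λ = (6.626 × 10^-34 J·s) / (9.11 × 10^-31 kg × 5.02 × 10^6 m/s)
λ = 1.45 × 10^-10 m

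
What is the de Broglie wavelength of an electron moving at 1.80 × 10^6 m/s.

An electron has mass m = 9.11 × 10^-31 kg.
4.04 × 10^-10 m

Using the de Broglie relation λ = h/(mv):

λ = h/(mv)
λ = (6.626 × 10^-34 J·s) / (9.11 × 10^-31 kg × 1.80 × 10^6 m/s)
λ = 4.04 × 10^-10 m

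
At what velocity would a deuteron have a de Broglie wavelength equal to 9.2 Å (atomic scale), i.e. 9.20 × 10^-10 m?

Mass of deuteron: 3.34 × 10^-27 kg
2.16 × 10^2 m/s

From λ = h/(mv), solve for v:

v = h/(mλ)
v = (6.626 × 10^-34 J·s) / (3.34 × 10^-27 kg × 9.20 × 10^-10 m)
v = 2.16 × 10^2 m/s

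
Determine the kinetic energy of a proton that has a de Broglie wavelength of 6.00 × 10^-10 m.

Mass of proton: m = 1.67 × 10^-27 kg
3.65 × 10^-22 J (or 2.28 × 10^-3 eV)

From λ = h/√(2mKE), we solve for KE:

λ² = h²/(2mKE)
KE = h²/(2mλ²)
KE = (6.626 × 10^-34 J·s)² / (2 × 1.67 × 10^-27 kg × (6.00 × 10^-10 m)²)
KE = 3.65 × 10^-22 J
KE = 2.28 × 10^-3 eV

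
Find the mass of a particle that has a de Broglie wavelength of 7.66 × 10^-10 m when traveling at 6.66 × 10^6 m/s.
1.30 × 10^-31 kg

From the de Broglie relation λ = h/(mv), we solve for m:

m = h/(λv)
m = (6.626 × 10^-34 J·s) / (7.66 × 10^-10 m × 6.66 × 10^6 m/s)
m = 1.30 × 10^-31 kg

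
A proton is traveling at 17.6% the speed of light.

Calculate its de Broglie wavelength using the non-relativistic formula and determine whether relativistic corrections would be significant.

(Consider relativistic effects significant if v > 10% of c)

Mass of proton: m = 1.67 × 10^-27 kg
Yes, relativistic corrections are needed.

Using the non-relativistic de Broglie formula λ = h/(mv):

v = 17.6% × c = 5.276 × 10^7 m/s

λ = h/(mv)
λ = (6.626 × 10^-34 J·s) / (1.67 × 10^-27 kg × 5.276 × 10^7 m/s)
λ = 7.52 × 10^-15 m

Since v = 17.6% of c > 10% of c, relativistic corrections ARE significant and the actual wavelength would differ from this non-relativistic estimate.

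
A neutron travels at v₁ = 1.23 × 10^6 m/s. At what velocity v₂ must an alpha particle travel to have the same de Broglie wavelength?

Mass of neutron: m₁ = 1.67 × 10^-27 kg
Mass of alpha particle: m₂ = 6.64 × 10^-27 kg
v₂ = 3.09 × 10^5 m/s

For equal de Broglie wavelengths: λ₁ = λ₂

h/(m₁v₁) = h/(m₂v₂)
m₁v₁ = m₂v₂
v₂ = v₁ · (m₁/m₂)

v₂ = 1.23 × 10^6 m/s × (1.67 × 10^-27 kg / 6.64 × 10^-27 kg)
v₂ = 3.09 × 10^5 m/s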